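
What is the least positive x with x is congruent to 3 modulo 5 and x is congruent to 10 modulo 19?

48

x ≡ 3 (mod 5) gives x ∈ {3, 8, 13, 18, 23, 28, 33, 38, …}.
The first of these with x mod 19 = 10 is 48.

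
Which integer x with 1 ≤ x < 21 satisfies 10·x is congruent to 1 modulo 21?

19

10·19 = 190 = 9·21 + 1, so 10⁻¹ ≡ 19 (mod 21).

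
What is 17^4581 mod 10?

7

Last digits of 7^n: 7, 9, 3, 1 (period 4).
4581 mod 4 = 1, so the last digit matches 7^1 = 7.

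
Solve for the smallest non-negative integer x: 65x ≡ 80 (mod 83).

The inverse of 65 mod 83 is 23 (since 65·23 = 1495 ≡ 1).
So x ≡ 23·80 = 1840 ≡ 14 (mod 83).

14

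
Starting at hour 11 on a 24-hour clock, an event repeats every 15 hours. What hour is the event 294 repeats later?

5

294·15 = 4410.
4410 − 183·24 = 18, so 4410 ≡ 18 (mod 24).
(11 + 18) mod 24 = 5.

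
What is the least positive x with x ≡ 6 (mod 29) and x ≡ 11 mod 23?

x ≡ 11 (mod 23) gives x ∈ {11, 34, 57, 80, 103, 126, 149, 172, …}.
The first of these with x mod 29 = 6 is 586.

586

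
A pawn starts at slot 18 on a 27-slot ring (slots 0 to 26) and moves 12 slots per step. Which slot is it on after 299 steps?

15

299·12 = 3588.
3588 mod 27 = 24 (since 132·27 = 3564).
(18 + 24) mod 27 = 15.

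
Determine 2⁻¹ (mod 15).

8

15 = 7·2 + 1
2 = 2·1 + 0
Back-substituting gives 2·8 ≡ 1 (mod 15).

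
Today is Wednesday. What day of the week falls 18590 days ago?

Friday

18590 mod 7 = 5 (since 2655·7 = 18585).
Wednesday − 5 days → Friday.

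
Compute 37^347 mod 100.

33

Square-and-reduce mod 100: 37^1≡37, 37^2≡69, 37^4≡61, 37^8≡21, 37^16≡41, 37^32≡81, 37^64≡61, 37^128≡21, 37^256≡41.
347 = 1 + 2 + 8 + 16 + 64 + 256, so 37^347 ≡ 37·69·21·41·61·41 ≡ 33 (mod 100).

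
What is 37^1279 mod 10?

The units digit of 37^n cycles with period 4: 7, 9, 3, 1, …
1279 mod 4 = 3, so the last digit matches 7^3 = 3.

3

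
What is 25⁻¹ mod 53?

25·17 = 425 = 8·53 + 1, so 25⁻¹ ≡ 17 (mod 53).

17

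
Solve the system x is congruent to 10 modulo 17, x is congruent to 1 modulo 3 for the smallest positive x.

10

Since 3·6 ≡ 1 (mod 17), take x = 1 + 3·((10−1)·6 mod 17) = 1 + 3·3 = 10.
Check: 10 mod 17 = 10, 10 mod 3 = 1.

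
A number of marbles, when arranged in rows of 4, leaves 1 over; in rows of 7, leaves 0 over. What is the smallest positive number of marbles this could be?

21

x ≡ 1 (mod 4) gives x ∈ {1, 5, 9, 13, 17, 21}.
The first of these with x mod 7 = 0 is 21.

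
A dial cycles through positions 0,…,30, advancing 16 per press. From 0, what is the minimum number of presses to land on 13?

26

The inverse of 16 mod 31 is 2 (since 16·2 = 32 ≡ 1).
So x ≡ 2·13 = 26 ≡ 26 (mod 31).
Check: 16·26 = 416 = 13·31 + 13.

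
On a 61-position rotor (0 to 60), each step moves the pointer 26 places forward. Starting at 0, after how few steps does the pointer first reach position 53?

56

26⁻¹ ≡ 54 (mod 61) because 26·54 = 1404 = 23·61 + 1.
So x ≡ 54·53 = 2862 ≡ 56 (mod 61).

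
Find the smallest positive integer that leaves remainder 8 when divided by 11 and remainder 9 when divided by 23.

Since 23·1 ≡ 1 (mod 11), take x = 9 + 23·((8−9)·1 mod 11) = 9 + 23·10 = 239.
Check: 239 mod 11 = 8, 239 mod 23 = 9.

239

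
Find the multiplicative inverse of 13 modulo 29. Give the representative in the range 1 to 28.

9

29 = 2·13 + 3
13 = 4·3 + 1
3 = 3·1 + 0
Back-substituting gives 13·9 ≡ 1 (mod 29).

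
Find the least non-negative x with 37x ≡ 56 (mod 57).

20

The inverse of 37 mod 57 is 37 (since 37·37 = 1369 ≡ 1).
So x ≡ 37·56 = 2072 ≡ 20 (mod 57).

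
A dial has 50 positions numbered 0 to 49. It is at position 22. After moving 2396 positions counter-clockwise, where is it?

26

2396 mod 50 = 46 (since 47·50 = 2350).
(22 − 46) mod 50 = 26.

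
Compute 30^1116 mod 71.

20

Successive squares of 30 mod 71: 30^1≡30, 30^2≡48, 30^4≡32, 30^8≡30, 30^16≡48, 30^32≡32, 30^64≡30, 30^128≡48, 30^256≡32, 30^512≡30, 30^1024≡48.
1116 = 4 + 8 + 16 + 64 + 1024, so 30^1116 ≡ 32·30·48·30·48 ≡ 20 (mod 71).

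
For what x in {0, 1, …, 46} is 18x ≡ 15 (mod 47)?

18⁻¹ ≡ 34 (mod 47) because 18·34 = 612 = 13·47 + 1.
Multiplying both sides by 34: x ≡ 34·15 = 510 ≡ 40 (mod 47).

40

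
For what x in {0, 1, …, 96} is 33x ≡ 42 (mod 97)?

The inverse of 33 mod 97 is 50 (since 33·50 = 1650 ≡ 1).
Multiplying both sides by 50: x ≡ 50·42 = 2100 ≡ 63 (mod 97).
Check: 33·63 = 2079 = 21·97 + 42.

63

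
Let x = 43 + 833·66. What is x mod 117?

31

833·66 = 54978.
Dividing 54978 by 117 gives quotient 469 and remainder 105.
(43 + 105) mod 117 = 31.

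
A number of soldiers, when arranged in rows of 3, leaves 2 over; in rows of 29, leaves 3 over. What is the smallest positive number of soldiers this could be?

32

x ≡ 2 (mod 3) gives x ∈ {2, 5, 8, 11, 14, 17, 20, 23, …}.
The first of these with x mod 29 = 3 is 32.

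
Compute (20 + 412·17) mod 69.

412·17 = 7004.
7004 = 101·69 + 35, so 7004 mod 69 = 35.
(20 + 35) mod 69 = 55.

55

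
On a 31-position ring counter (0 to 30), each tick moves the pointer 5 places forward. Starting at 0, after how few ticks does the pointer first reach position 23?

17

5⁻¹ ≡ 25 (mod 31) because 5·25 = 125 = 4·31 + 1.
Multiplying both sides by 25: x ≡ 25·23 = 575 ≡ 17 (mod 31).
Check: 5·17 = 85 = 2·31 + 23.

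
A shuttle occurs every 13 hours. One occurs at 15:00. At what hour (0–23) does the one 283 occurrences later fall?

283·13 = 3679.
3679 = 153·24 + 7, so 3679 mod 24 = 7.
(15 + 7) mod 24 = 22.

22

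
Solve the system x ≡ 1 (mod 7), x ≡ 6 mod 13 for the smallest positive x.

71

x ≡ 1 (mod 7) gives x ∈ {1, 8, 15, 22, 29, 36, 43, 50, …}.
The first of these with x mod 13 = 6 is 71.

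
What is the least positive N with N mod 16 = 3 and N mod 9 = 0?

99

x ≡ 0 (mod 9) gives x ∈ {0, 9, 18, 27, 36, 45, 54, 63, …}.
The first of these with x mod 16 = 3 is 99.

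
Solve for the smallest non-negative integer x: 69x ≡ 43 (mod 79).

51

69⁻¹ ≡ 71 (mod 79) because 69·71 = 4899 = 62·79 + 1.
So x ≡ 71·43 = 3053 ≡ 51 (mod 79).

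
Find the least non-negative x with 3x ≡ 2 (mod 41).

28

The inverse of 3 mod 41 is 14 (since 3·14 = 42 ≡ 1).
So x ≡ 14·2 = 28 ≡ 28 (mod 41).
Check: 3·28 = 84 = 2·41 + 2.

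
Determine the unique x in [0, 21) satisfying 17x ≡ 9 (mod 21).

3

17⁻¹ ≡ 5 (mod 21) because 17·5 = 85 = 4·21 + 1.
So x ≡ 5·9 = 45 ≡ 3 (mod 21).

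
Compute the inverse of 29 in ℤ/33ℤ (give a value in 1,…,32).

29·8 = 232 = 7·33 + 1, so 29⁻¹ ≡ 8 (mod 33).

8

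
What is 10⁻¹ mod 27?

19

10·19 = 190 = 7·27 + 1, so 10⁻¹ ≡ 19 (mod 27).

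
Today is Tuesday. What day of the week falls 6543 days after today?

6543 mod 7 = 5 (since 934·7 = 6538).
Tuesday + 5 days → Sunday.

Sunday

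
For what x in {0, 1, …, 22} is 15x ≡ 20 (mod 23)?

9

15⁻¹ ≡ 20 (mod 23) because 15·20 = 300 = 13·23 + 1.
Multiplying both sides by 20: x ≡ 20·20 = 400 ≡ 9 (mod 23).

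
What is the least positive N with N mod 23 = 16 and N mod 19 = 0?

361

x ≡ 0 (mod 19) gives x ∈ {0, 19, 38, 57, 76, 95, 114, 133, …}.
The first of these with x mod 23 = 16 is 361.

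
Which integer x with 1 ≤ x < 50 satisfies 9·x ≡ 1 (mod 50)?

50 = 5·9 + 5
9 = 1·5 + 4
5 = 1·4 + 1
4 = 4·1 + 0
Back-substituting gives 9·39 ≡ 1 (mod 50).

39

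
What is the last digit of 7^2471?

Last digits of 7^n: 7, 9, 3, 1 (period 4).
2471 mod 4 = 3, so the last digit matches 7^3 = 3.

3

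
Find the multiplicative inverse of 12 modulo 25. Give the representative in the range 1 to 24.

12·23 = 276 = 11·25 + 1, so 12⁻¹ ≡ 23 (mod 25).

23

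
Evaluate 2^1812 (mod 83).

7

Square-and-reduce mod 83: 2^1≡2, 2^2≡4, 2^4≡16, 2^8≡7, 2^16≡49, 2^32≡77, 2^64≡36, 2^128≡51, 2^256≡28, 2^512≡37, 2^1024≡41.
1812 = 4 + 16 + 256 + 512 + 1024, so 2^1812 ≡ 16·49·28·37·41 ≡ 7 (mod 83).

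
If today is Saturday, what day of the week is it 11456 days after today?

Wednesday

11456 = 1636·7 + 4, so 11456 mod 7 = 4.
Saturday + 4 days → Wednesday.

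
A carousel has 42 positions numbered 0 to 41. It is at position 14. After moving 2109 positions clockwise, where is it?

23

2109 mod 42 = 9 (since 50·42 = 2100).
(14 + 9) mod 42 = 23.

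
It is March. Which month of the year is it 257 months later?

257 − 21·12 = 5, so 257 ≡ 5 (mod 12).
March + 5 months → August.

August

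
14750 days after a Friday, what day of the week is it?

14750 − 2107·7 = 1, so 14750 ≡ 1 (mod 7).
Friday + 1 day → Saturday.

Saturday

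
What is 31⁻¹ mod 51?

31·28 = 868 = 17·51 + 1, so 31⁻¹ ≡ 28 (mod 51).

28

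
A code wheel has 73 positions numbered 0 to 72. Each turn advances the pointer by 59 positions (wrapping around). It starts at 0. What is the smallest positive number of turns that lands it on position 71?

The inverse of 59 mod 73 is 26 (since 59·26 = 1534 ≡ 1).
So x ≡ 26·71 = 1846 ≡ 21 (mod 73).

21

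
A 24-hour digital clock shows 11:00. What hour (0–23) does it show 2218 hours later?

2218 mod 24 = 10 (since 92·24 = 2208).
(11 + 10) mod 24 = 21.

21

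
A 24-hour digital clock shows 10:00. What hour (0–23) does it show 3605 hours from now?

Dividing 3605 by 24 gives quotient 150 and remainder 5.
(10 + 5) mod 24 = 15.

15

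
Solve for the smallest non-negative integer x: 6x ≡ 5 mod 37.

6⁻¹ ≡ 31 (mod 37) because 6·31 = 186 = 5·37 + 1.
Multiplying both sides by 31: x ≡ 31·5 = 155 ≡ 7 (mod 37).

7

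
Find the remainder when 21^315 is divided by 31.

30

Successive squares of 21 mod 31: 21^1≡21, 21^2≡7, 21^4≡18, 21^8≡14, 21^16≡10, 21^32≡7, 21^64≡18, 21^128≡14, 21^256≡10.
Since 315 = 1 + 2 + 8 + 16 + 32 + 256 in binary, 21^315 ≡ 21·7·14·10·7·10 ≡ 30 (mod 31).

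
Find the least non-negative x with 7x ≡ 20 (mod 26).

7⁻¹ ≡ 15 (mod 26) because 7·15 = 105 = 4·26 + 1.
Multiplying both sides by 15: x ≡ 15·20 = 300 ≡ 14 (mod 26).

14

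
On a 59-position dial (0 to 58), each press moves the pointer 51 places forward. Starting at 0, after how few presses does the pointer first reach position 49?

51⁻¹ ≡ 22 (mod 59) because 51·22 = 1122 = 19·59 + 1.
So x ≡ 22·49 = 1078 ≡ 16 (mod 59).

16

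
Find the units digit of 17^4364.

Last digits of 7^n: 7, 9, 3, 1 (period 4).
4364 mod 4 = 0, so the last digit matches 7^4 = 1.

1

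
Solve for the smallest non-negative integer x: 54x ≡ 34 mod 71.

69

The inverse of 54 mod 71 is 25 (since 54·25 = 1350 ≡ 1).
So x ≡ 25·34 = 850 ≡ 69 (mod 71).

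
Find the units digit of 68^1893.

8

Last digits of 8^n: 8, 4, 2, 6 (period 4).
1893 leaves remainder 1 on division by 4, so 68^1893 ends in 8.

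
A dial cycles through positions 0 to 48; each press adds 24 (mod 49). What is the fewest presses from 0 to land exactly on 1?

24·47 = 1128 = 23·49 + 1, so 24⁻¹ ≡ 47 (mod 49).

47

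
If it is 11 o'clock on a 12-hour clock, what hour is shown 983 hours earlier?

Dividing 983 by 12 gives quotient 81 and remainder 11.
11 − 11 → 12 on a 12-hour dial.

12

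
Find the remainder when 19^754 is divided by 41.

2

Square-and-reduce mod 41: 19^1≡19, 19^2≡33, 19^4≡23, 19^8≡37, 19^16≡16, 19^32≡10, 19^64≡18, 19^128≡37, 19^256≡16, 19^512≡10.
Since 754 = 2 + 16 + 32 + 64 + 128 + 512 in binary, 19^754 ≡ 33·16·10·18·37·10 ≡ 2 (mod 41).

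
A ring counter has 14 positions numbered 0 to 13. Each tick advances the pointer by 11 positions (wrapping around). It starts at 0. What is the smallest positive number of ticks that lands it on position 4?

The inverse of 11 mod 14 is 9 (since 11·9 = 99 ≡ 1).
Multiplying both sides by 9: x ≡ 9·4 = 36 ≡ 8 (mod 14).
Check: 11·8 = 88 = 6·14 + 4.

8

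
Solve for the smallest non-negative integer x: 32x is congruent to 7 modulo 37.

6

32⁻¹ ≡ 22 (mod 37) because 32·22 = 704 = 19·37 + 1.
Multiplying both sides by 22: x ≡ 22·7 = 154 ≡ 6 (mod 37).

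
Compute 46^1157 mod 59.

By repeated squaring mod 59: 46^1≡46, 46^2≡51, 46^4≡5, 46^8≡25, 46^16≡35, 46^32≡45, 46^64≡19, 46^128≡7, 46^256≡49, 46^512≡41, 46^1024≡29.
Since 1157 = 1 + 4 + 128 + 1024 in binary, 46^1157 ≡ 46·5·7·29 ≡ 21 (mod 59).

21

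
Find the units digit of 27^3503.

The units digit of 27^n cycles with period 4: 7, 9, 3, 1, …
3503 mod 4 = 3, so the last digit matches 7^3 = 3.

3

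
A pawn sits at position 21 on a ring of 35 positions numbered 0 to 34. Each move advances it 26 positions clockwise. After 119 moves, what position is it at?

0

119·26 = 3094.
3094 − 88·35 = 14, so 3094 ≡ 14 (mod 35).
(21 + 14) mod 35 = 0.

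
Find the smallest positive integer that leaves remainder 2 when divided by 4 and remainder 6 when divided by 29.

6

x ≡ 2 (mod 4) gives x ∈ {2, 6}.
The first of these with x mod 29 = 6 is 6.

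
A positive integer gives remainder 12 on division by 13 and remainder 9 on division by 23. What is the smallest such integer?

Since 23·4 ≡ 1 (mod 13), take x = 9 + 23·((12−9)·4 mod 13) = 9 + 23·12 = 285.
Check: 285 mod 13 = 12, 285 mod 23 = 9.

285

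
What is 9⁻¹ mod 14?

14 = 1·9 + 5
9 = 1·5 + 4
5 = 1·4 + 1
4 = 4·1 + 0
Back-substituting gives 9·11 ≡ 1 (mod 14).

11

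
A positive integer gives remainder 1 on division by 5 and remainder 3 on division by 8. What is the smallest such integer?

x ≡ 1 (mod 5) gives x ∈ {1, 6, 11}.
The first of these with x mod 8 = 3 is 11.

11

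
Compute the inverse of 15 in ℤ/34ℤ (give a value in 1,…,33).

25

34 = 2·15 + 4
15 = 3·4 + 3
4 = 1·3 + 1
3 = 3·1 + 0
Back-substituting gives 15·25 ≡ 1 (mod 34).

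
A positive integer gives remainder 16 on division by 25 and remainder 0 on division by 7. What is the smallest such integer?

x ≡ 0 (mod 7) gives x ∈ {0, 7, 14, 21, 28, 35, 42, 49, …}.
The first of these with x mod 25 = 16 is 91.

91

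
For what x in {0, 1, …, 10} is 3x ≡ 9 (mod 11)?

The inverse of 3 mod 11 is 4 (since 3·4 = 12 ≡ 1).
Multiplying both sides by 4: x ≡ 4·9 = 36 ≡ 3 (mod 11).
Check: 3·3 = 9 = 0·11 + 9.

3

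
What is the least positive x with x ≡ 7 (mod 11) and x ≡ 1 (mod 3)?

7

Since 3·4 ≡ 1 (mod 11), take x = 1 + 3·((7−1)·4 mod 11) = 1 + 3·2 = 7.
Check: 7 mod 11 = 7, 7 mod 3 = 1.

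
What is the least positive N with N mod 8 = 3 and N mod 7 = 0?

35

Since 7·7 ≡ 1 (mod 8), take x = 0 + 7·((3−0)·7 mod 8) = 0 + 7·5 = 35.
Check: 35 mod 8 = 3, 35 mod 7 = 0.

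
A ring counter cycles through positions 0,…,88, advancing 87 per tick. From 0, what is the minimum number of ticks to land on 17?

36

The inverse of 87 mod 89 is 44 (since 87·44 = 3828 ≡ 1).
So x ≡ 44·17 = 748 ≡ 36 (mod 89).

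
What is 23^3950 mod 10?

Last digits of 3^n: 3, 9, 7, 1 (period 4).
3950 leaves remainder 2 on division by 4, so 23^3950 ends in 9.

9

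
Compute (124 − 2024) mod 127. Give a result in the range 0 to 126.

2024 mod 127 = 119 (since 15·127 = 1905).
(124 − 119) mod 127 = 5.

5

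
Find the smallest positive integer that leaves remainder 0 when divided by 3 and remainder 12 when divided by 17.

12

x ≡ 0 (mod 3) gives x ∈ {0, 3, 6, 9, 12}.
The first of these with x mod 17 = 12 is 12.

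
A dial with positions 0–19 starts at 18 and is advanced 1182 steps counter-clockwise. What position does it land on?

16

1182 = 59·20 + 2, so 1182 mod 20 = 2.
(18 − 2) mod 20 = 16.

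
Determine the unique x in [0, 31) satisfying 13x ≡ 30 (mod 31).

13⁻¹ ≡ 12 (mod 31) because 13·12 = 156 = 5·31 + 1.
Multiplying both sides by 12: x ≡ 12·30 = 360 ≡ 19 (mod 31).
Check: 13·19 = 247 = 7·31 + 30.

19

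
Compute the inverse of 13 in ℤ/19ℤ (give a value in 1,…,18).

13·3 = 39 = 2·19 + 1, so 13⁻¹ ≡ 3 (mod 19).

3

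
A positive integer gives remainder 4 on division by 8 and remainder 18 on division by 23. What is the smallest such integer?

Since 23·7 ≡ 1 (mod 8), take x = 18 + 23·((4−18)·7 mod 8) = 18 + 23·6 = 156.
Check: 156 mod 8 = 4, 156 mod 23 = 18.

156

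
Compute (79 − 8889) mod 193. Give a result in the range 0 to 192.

68

Dividing 8889 by 193 gives quotient 46 and remainder 11.
(79 − 11) mod 193 = 68.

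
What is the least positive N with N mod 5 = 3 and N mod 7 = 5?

33

x ≡ 3 (mod 5) gives x ∈ {3, 8, 13, 18, 23, 28, 33}.
The first of these with x mod 7 = 5 is 33.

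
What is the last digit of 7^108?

The units digit of 7^n cycles with period 4: 7, 9, 3, 1, …
108 mod 4 = 0, so the last digit matches 7^4 = 1.

1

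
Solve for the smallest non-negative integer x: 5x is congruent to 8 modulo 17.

5⁻¹ ≡ 7 (mod 17) because 5·7 = 35 = 2·17 + 1.
So x ≡ 7·8 = 56 ≡ 5 (mod 17).
Check: 5·5 = 25 = 1·17 + 8.

5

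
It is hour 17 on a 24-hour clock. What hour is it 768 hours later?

17

Dividing 768 by 24 gives quotient 32 and remainder 0.
(17 + 0) mod 24 = 17.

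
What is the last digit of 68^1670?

4

Powers of 8 mod 10 repeat with period 4: 8, 4, 2, 6.
1670 leaves remainder 2 on division by 4, so 68^1670 ends in 4.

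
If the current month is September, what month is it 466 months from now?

Dividing 466 by 12 gives quotient 38 and remainder 10.
September + 10 months → July.

July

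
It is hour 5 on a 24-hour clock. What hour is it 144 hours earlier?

5

144 − 6·24 = 0, so 144 ≡ 0 (mod 24).
(5 − 0) mod 24 = 5.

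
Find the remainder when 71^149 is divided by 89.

Square-and-reduce mod 89: 71^1≡71, 71^2≡57, 71^4≡45, 71^8≡67, 71^16≡39, 71^32≡8, 71^64≡64, 71^128≡2.
Since 149 = 1 + 4 + 16 + 128 in binary, 71^149 ≡ 71·45·39·2 ≡ 10 (mod 89).

10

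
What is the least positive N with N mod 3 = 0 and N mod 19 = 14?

33

x ≡ 0 (mod 3) gives x ∈ {0, 3, 6, 9, 12, 15, 18, 21, …}.
The first of these with x mod 19 = 14 is 33.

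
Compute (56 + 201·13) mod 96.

201·13 = 2613.
Dividing 2613 by 96 gives quotient 27 and remainder 21.
(56 + 21) mod 96 = 77.

77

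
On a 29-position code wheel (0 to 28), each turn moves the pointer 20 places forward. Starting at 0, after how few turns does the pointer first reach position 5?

20⁻¹ ≡ 16 (mod 29) because 20·16 = 320 = 11·29 + 1.
Multiplying both sides by 16: x ≡ 16·5 = 80 ≡ 22 (mod 29).
Check: 20·22 = 440 = 15·29 + 5.

22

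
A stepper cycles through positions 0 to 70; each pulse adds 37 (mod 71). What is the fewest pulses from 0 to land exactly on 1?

37·48 = 1776 = 25·71 + 1, so 37⁻¹ ≡ 48 (mod 71).

48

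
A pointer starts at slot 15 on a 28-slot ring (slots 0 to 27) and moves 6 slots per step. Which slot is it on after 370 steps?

370·6 = 2220.
2220 mod 28 = 8 (since 79·28 = 2212).
(15 + 8) mod 28 = 23.

23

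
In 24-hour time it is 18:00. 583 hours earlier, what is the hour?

Dividing 583 by 24 gives quotient 24 and remainder 7.
(18 − 7) mod 24 = 11.

11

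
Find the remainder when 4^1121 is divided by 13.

10

Successive squares of 4 mod 13: 4^1≡4, 4^2≡3, 4^4≡9, 4^8≡3, 4^16≡9, 4^32≡3, 4^64≡9, 4^128≡3, 4^256≡9, 4^512≡3, 4^1024≡9.
1121 = 1 + 32 + 64 + 1024, so 4^1121 ≡ 4·3·9·9 ≡ 10 (mod 13).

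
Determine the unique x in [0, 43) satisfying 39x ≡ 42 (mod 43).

39⁻¹ ≡ 32 (mod 43) because 39·32 = 1248 = 29·43 + 1.
Multiplying both sides by 32: x ≡ 32·42 = 1344 ≡ 11 (mod 43).

11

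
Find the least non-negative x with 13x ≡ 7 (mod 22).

9

13⁻¹ ≡ 17 (mod 22) because 13·17 = 221 = 10·22 + 1.
So x ≡ 17·7 = 119 ≡ 9 (mod 22).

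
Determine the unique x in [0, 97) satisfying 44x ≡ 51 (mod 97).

The inverse of 44 mod 97 is 86 (since 44·86 = 3784 ≡ 1).
Multiplying both sides by 86: x ≡ 86·51 = 4386 ≡ 21 (mod 97).

21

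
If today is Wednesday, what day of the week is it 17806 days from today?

Monday

17806 mod 7 = 5 (since 2543·7 = 17801).
Wednesday + 5 days → Monday.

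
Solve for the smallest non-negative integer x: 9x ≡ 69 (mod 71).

55

The inverse of 9 mod 71 is 8 (since 9·8 = 72 ≡ 1).
So x ≡ 8·69 = 552 ≡ 55 (mod 71).
Check: 9·55 = 495 = 6·71 + 69.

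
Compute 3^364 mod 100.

Successive squares of 3 mod 100: 3^1≡3, 3^2≡9, 3^4≡81, 3^8≡61, 3^16≡21, 3^32≡41, 3^64≡81, 3^128≡61, 3^256≡21.
Since 364 = 4 + 8 + 32 + 64 + 256 in binary, 3^364 ≡ 81·61·41·81·21 ≡ 81 (mod 100).

81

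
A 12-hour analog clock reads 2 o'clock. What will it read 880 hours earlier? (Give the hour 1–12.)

10

Dividing 880 by 12 gives quotient 73 and remainder 4.
2 − 4 → 10 on a 12-hour dial.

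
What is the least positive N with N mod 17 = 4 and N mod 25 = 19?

344

x ≡ 4 (mod 17) gives x ∈ {4, 21, 38, 55, 72, 89, 106, 123, …}.
The first of these with x mod 25 = 19 is 344.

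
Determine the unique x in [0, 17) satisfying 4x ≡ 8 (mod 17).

4⁻¹ ≡ 13 (mod 17) because 4·13 = 52 = 3·17 + 1.
So x ≡ 13·8 = 104 ≡ 2 (mod 17).
Check: 4·2 = 8 = 0·17 + 8.

2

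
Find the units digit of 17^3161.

Last digits of 7^n: 7, 9, 3, 1 (period 4).
3161 mod 4 = 1, so the last digit matches 7^1 = 7.

7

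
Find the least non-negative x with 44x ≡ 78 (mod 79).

The inverse of 44 mod 79 is 9 (since 44·9 = 396 ≡ 1).
So x ≡ 9·78 = 702 ≡ 70 (mod 79).
Check: 44·70 = 3080 = 38·79 + 78.

70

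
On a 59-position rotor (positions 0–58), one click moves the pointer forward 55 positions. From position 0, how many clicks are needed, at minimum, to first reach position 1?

44

59 = 1·55 + 4
55 = 13·4 + 3
4 = 1·3 + 1
3 = 3·1 + 0
Back-substituting gives 55·44 ≡ 1 (mod 59).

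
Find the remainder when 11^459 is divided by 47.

30

By repeated squaring mod 47: 11^1≡11, 11^2≡27, 11^4≡24, 11^8≡12, 11^16≡3, 11^32≡9, 11^64≡34, 11^128≡28, 11^256≡32.
459 = 1 + 2 + 8 + 64 + 128 + 256, so 11^459 ≡ 11·27·12·34·28·32 ≡ 30 (mod 47).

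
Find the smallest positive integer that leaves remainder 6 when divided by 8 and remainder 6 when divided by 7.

Since 7·7 ≡ 1 (mod 8), take x = 6 + 7·((6−6)·7 mod 8) = 6 + 7·0 = 6.
Check: 6 mod 8 = 6, 6 mod 7 = 6.

6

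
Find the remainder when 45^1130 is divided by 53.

17

Square-and-reduce mod 53: 45^1≡45, 45^2≡11, 45^4≡15, 45^8≡13, 45^16≡10, 45^32≡47, 45^64≡36, 45^128≡24, 45^256≡46, 45^512≡49, 45^1024≡16.
Since 1130 = 2 + 8 + 32 + 64 + 1024 in binary, 45^1130 ≡ 11·13·47·36·16 ≡ 17 (mod 53).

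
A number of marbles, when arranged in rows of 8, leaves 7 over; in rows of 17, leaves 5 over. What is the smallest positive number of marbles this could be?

39

Since 17·1 ≡ 1 (mod 8), take x = 5 + 17·((7−5)·1 mod 8) = 5 + 17·2 = 39.
Check: 39 mod 8 = 7, 39 mod 17 = 5.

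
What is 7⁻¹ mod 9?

4

7·4 = 28 = 3·9 + 1, so 7⁻¹ ≡ 4 (mod 9).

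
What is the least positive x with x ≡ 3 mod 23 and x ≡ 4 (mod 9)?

x ≡ 4 (mod 9) gives x ∈ {4, 13, 22, 31, 40, 49}.
The first of these with x mod 23 = 3 is 49.

49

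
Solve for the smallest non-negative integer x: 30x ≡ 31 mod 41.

30⁻¹ ≡ 26 (mod 41) because 30·26 = 780 = 19·41 + 1.
So x ≡ 26·31 = 806 ≡ 27 (mod 41).

27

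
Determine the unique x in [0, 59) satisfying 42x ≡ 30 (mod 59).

26

42⁻¹ ≡ 52 (mod 59) because 42·52 = 2184 = 37·59 + 1.
So x ≡ 52·30 = 1560 ≡ 26 (mod 59).
Check: 42·26 = 1092 = 18·59 + 30.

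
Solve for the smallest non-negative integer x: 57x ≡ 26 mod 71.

The inverse of 57 mod 71 is 5 (since 57·5 = 285 ≡ 1).
So x ≡ 5·26 = 130 ≡ 59 (mod 71).

59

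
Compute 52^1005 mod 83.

Square-and-reduce mod 83: 52^1≡52, 52^2≡48, 52^4≡63, 52^8≡68, 52^16≡59, 52^32≡78, 52^64≡25, 52^128≡44, 52^256≡27, 52^512≡65.
1005 = 1 + 4 + 8 + 32 + 64 + 128 + 256 + 512, so 52^1005 ≡ 52·63·68·78·25·44·27·65 ≡ 60 (mod 83).

60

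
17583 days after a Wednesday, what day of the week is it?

Tuesday

17583 = 2511·7 + 6, so 17583 mod 7 = 6.
Wednesday + 6 days → Tuesday.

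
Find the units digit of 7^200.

1

Last digits of 7^n: 7, 9, 3, 1 (period 4).
200 leaves remainder 0 on division by 4, so 7^200 ends in 1.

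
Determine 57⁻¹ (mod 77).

50

57·50 = 2850 = 37·77 + 1, so 57⁻¹ ≡ 50 (mod 77).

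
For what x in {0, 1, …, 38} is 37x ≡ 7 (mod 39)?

16

37⁻¹ ≡ 19 (mod 39) because 37·19 = 703 = 18·39 + 1.
So x ≡ 19·7 = 133 ≡ 16 (mod 39).
Check: 37·16 = 592 = 15·39 + 7.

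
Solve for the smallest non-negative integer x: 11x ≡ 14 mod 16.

10

11⁻¹ ≡ 3 (mod 16) because 11·3 = 33 = 2·16 + 1.
Multiplying both sides by 3: x ≡ 3·14 = 42 ≡ 10 (mod 16).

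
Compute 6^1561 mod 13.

6

Successive squares of 6 mod 13: 6^1≡6, 6^2≡10, 6^4≡9, 6^8≡3, 6^16≡9, 6^32≡3, 6^64≡9, 6^128≡3, 6^256≡9, 6^512≡3, 6^1024≡9.
Since 1561 = 1 + 8 + 16 + 512 + 1024 in binary, 6^1561 ≡ 6·3·9·3·9 ≡ 6 (mod 13).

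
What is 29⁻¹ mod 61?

40

61 = 2·29 + 3
29 = 9·3 + 2
3 = 1·2 + 1
2 = 2·1 + 0
Back-substituting gives 29·40 ≡ 1 (mod 61).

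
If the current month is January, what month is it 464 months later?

464 mod 12 = 8 (since 38·12 = 456).
January + 8 months → September.

September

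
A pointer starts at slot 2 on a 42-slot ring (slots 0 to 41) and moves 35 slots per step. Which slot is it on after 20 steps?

30

20·35 = 700.
Dividing 700 by 42 gives quotient 16 and remainder 28.
(2 + 28) mod 42 = 30.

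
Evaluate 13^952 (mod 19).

9

By repeated squaring mod 19: 13^1≡13, 13^2≡17, 13^4≡4, 13^8≡16, 13^16≡9, 13^32≡5, 13^64≡6, 13^128≡17, 13^256≡4, 13^512≡16.
Since 952 = 8 + 16 + 32 + 128 + 256 + 512 in binary, 13^952 ≡ 16·9·5·17·4·16 ≡ 9 (mod 19).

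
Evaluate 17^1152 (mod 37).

1

By repeated squaring mod 37: 17^1≡17, 17^2≡30, 17^4≡12, 17^8≡33, 17^16≡16, 17^32≡34, 17^64≡9, 17^128≡7, 17^256≡12, 17^512≡33, 17^1024≡16.
Since 1152 = 128 + 1024 in binary, 17^1152 ≡ 7·16 ≡ 1 (mod 37).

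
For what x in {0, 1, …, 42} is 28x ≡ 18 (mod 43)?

16

The inverse of 28 mod 43 is 20 (since 28·20 = 560 ≡ 1).
Multiplying both sides by 20: x ≡ 20·18 = 360 ≡ 16 (mod 43).
Check: 28·16 = 448 = 10·43 + 18.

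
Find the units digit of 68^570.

4

Last digits of 8^n: 8, 4, 2, 6 (period 4).
570 mod 4 = 2, so the last digit matches 8^2 = 4.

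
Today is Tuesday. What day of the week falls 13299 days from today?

Dividing 13299 by 7 gives quotient 1899 and remainder 6.
Tuesday + 6 days → Monday.

Monday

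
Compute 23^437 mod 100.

By repeated squaring mod 100: 23^1≡23, 23^2≡29, 23^4≡41, 23^8≡81, 23^16≡61, 23^32≡21, 23^64≡41, 23^128≡81, 23^256≡61.
437 = 1 + 4 + 16 + 32 + 128 + 256, so 23^437 ≡ 23·41·61·21·81·61 ≡ 3 (mod 100).

3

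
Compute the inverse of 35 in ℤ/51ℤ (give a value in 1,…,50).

35·35 = 1225 = 24·51 + 1, so 35⁻¹ ≡ 35 (mod 51).

35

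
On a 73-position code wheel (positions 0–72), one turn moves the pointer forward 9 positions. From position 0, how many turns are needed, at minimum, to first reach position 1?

65

9·65 = 585 = 8·73 + 1, so 9⁻¹ ≡ 65 (mod 73).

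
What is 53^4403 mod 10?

7

The units digit of 53^n cycles with period 4: 3, 9, 7, 1, …
4403 leaves remainder 3 on division by 4, so 53^4403 ends in 7.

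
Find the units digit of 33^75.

7

Last digits of 3^n: 3, 9, 7, 1 (period 4).
75 mod 4 = 3, so the last digit matches 3^3 = 7.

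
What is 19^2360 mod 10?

Powers of 9 mod 10 repeat with period 2: 9, 1.
2360 leaves remainder 0 on division by 2, so 19^2360 ends in 1.

1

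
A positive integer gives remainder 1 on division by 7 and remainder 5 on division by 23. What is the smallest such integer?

x ≡ 1 (mod 7) gives x ∈ {1, 8, 15, 22, 29, 36, 43, 50, …}.
The first of these with x mod 23 = 5 is 120.

120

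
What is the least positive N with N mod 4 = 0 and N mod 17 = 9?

x ≡ 0 (mod 4) gives x ∈ {0, 4, 8, 12, 16, 20, 24, 28, …}.
The first of these with x mod 17 = 9 is 60.

60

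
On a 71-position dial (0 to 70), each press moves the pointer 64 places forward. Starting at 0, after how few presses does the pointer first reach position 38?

25

The inverse of 64 mod 71 is 10 (since 64·10 = 640 ≡ 1).
Multiplying both sides by 10: x ≡ 10·38 = 380 ≡ 25 (mod 71).
Check: 64·25 = 1600 = 22·71 + 38.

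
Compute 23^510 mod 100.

49

By repeated squaring mod 100: 23^1≡23, 23^2≡29, 23^4≡41, 23^8≡81, 23^16≡61, 23^32≡21, 23^64≡41, 23^128≡81, 23^256≡61.
510 = 2 + 4 + 8 + 16 + 32 + 64 + 128 + 256, so 23^510 ≡ 29·41·81·61·21·41·81·61 ≡ 49 (mod 100).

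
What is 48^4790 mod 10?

Powers of 8 mod 10 repeat with period 4: 8, 4, 2, 6.
4790 mod 4 = 2, so the last digit matches 8^2 = 4.

4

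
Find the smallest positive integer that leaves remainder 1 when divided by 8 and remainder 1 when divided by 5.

x ≡ 1 (mod 5) gives x ∈ {1}.
The first of these with x mod 8 = 1 is 1.

1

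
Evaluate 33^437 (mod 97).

64

Square-and-reduce mod 97: 33^1≡33, 33^2≡22, 33^4≡96, 33^8≡1, 33^16≡1, 33^32≡1, 33^64≡1, 33^128≡1, 33^256≡1.
Since 437 = 1 + 4 + 16 + 32 + 128 + 256 in binary, 33^437 ≡ 33·96·1·1·1·1 ≡ 64 (mod 97).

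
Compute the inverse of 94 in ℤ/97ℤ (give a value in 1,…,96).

32

94·32 = 3008 = 31·97 + 1, so 94⁻¹ ≡ 32 (mod 97).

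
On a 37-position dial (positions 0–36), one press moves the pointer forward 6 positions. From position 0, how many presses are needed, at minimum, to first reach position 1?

6·31 = 186 = 5·37 + 1, so 6⁻¹ ≡ 31 (mod 37).

31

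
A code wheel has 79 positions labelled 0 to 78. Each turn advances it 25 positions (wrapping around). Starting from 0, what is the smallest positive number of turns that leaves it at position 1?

19

25·19 = 475 = 6·79 + 1, so 25⁻¹ ≡ 19 (mod 79).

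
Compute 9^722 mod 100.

By repeated squaring mod 100: 9^1≡9, 9^2≡81, 9^4≡61, 9^8≡21, 9^16≡41, 9^32≡81, 9^64≡61, 9^128≡21, 9^256≡41, 9^512≡81.
722 = 2 + 16 + 64 + 128 + 512, so 9^722 ≡ 81·41·61·21·81 ≡ 81 (mod 100).

81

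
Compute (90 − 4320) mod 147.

33

4320 − 29·147 = 57, so 4320 ≡ 57 (mod 147).
(90 − 57) mod 147 = 33.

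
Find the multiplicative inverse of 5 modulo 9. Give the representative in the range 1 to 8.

2

9 = 1·5 + 4
5 = 1·4 + 1
4 = 4·1 + 0
Back-substituting gives 5·2 ≡ 1 (mod 9).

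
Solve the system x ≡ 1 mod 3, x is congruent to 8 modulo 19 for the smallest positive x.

Since 19·1 ≡ 1 (mod 3), take x = 8 + 19·((1−8)·1 mod 3) = 8 + 19·2 = 46.
Check: 46 mod 3 = 1, 46 mod 19 = 8.

46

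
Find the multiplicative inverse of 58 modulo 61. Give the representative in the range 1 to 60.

61 = 1·58 + 3
58 = 19·3 + 1
3 = 3·1 + 0
Back-substituting gives 58·20 ≡ 1 (mod 61).

20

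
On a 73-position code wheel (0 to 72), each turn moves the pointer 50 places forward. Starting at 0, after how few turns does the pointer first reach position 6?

41

50⁻¹ ≡ 19 (mod 73) because 50·19 = 950 = 13·73 + 1.
Multiplying both sides by 19: x ≡ 19·6 = 114 ≡ 41 (mod 73).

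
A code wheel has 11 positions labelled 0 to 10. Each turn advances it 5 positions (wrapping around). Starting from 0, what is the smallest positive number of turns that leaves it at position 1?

9

11 = 2·5 + 1
5 = 5·1 + 0
Back-substituting gives 5·9 ≡ 1 (mod 11).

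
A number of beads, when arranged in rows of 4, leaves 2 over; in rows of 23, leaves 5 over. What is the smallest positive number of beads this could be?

Since 23·3 ≡ 1 (mod 4), take x = 5 + 23·((2−5)·3 mod 4) = 5 + 23·3 = 74.
Check: 74 mod 4 = 2, 74 mod 23 = 5.

74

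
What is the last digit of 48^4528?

Last digits of 8^n: 8, 4, 2, 6 (period 4).
4528 mod 4 = 0, so the last digit matches 8^4 = 6.

6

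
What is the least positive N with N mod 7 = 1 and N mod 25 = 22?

x ≡ 1 (mod 7) gives x ∈ {1, 8, 15, 22}.
The first of these with x mod 25 = 22 is 22.

22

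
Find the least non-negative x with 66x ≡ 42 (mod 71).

20

66⁻¹ ≡ 14 (mod 71) because 66·14 = 924 = 13·71 + 1.
Multiplying both sides by 14: x ≡ 14·42 = 588 ≡ 20 (mod 71).
Check: 66·20 = 1320 = 18·71 + 42.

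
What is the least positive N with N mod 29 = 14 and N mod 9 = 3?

x ≡ 3 (mod 9) gives x ∈ {3, 12, 21, 30, 39, 48, 57, 66, …}.
The first of these with x mod 29 = 14 is 246.

246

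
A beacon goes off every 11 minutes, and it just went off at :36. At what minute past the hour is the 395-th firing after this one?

1

395·11 = 4345.
4345 = 72·60 + 25, so 4345 mod 60 = 25.
(36 + 25) mod 60 = 1.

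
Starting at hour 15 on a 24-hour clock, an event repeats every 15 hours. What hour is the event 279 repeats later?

0

279·15 = 4185.
4185 − 174·24 = 9, so 4185 ≡ 9 (mod 24).
(15 + 9) mod 24 = 0.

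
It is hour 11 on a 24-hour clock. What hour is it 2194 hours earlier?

1

2194 − 91·24 = 10, so 2194 ≡ 10 (mod 24).
(11 − 10) mod 24 = 1.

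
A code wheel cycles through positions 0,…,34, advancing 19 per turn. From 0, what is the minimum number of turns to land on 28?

The inverse of 19 mod 35 is 24 (since 19·24 = 456 ≡ 1).
So x ≡ 24·28 = 672 ≡ 7 (mod 35).
Check: 19·7 = 133 = 3·35 + 28.

7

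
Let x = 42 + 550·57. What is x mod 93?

51

550·57 = 31350.
31350 mod 93 = 9 (since 337·93 = 31341).
(42 + 9) mod 93 = 51.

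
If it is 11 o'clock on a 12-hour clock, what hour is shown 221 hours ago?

221 = 18·12 + 5, so 221 mod 12 = 5.
11 − 5 → 6 on a 12-hour dial.

6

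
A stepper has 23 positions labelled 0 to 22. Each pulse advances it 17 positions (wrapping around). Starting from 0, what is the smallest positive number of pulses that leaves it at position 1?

19

17·19 = 323 = 14·23 + 1, so 17⁻¹ ≡ 19 (mod 23).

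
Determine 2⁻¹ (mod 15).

8

15 = 7·2 + 1
2 = 2·1 + 0
Back-substituting gives 2·8 ≡ 1 (mod 15).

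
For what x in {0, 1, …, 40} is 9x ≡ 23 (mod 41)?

39

9⁻¹ ≡ 32 (mod 41) because 9·32 = 288 = 7·41 + 1.
So x ≡ 32·23 = 736 ≡ 39 (mod 41).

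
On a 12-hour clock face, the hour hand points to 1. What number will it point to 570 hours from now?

7

570 − 47·12 = 6, so 570 ≡ 6 (mod 12).
1 + 6 → 7 on a 12-hour dial.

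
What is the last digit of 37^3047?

3

Powers of 7 mod 10 repeat with period 4: 7, 9, 3, 1.
3047 mod 4 = 3, so the last digit matches 7^3 = 3.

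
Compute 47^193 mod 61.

47

By repeated squaring mod 61: 47^1≡47, 47^2≡13, 47^4≡47, 47^8≡13, 47^16≡47, 47^32≡13, 47^64≡47, 47^128≡13.
Since 193 = 1 + 64 + 128 in binary, 47^193 ≡ 47·47·13 ≡ 47 (mod 61).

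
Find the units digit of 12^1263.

8

Last digits of 2^n: 2, 4, 8, 6 (period 4).
1263 mod 4 = 3, so the last digit matches 2^3 = 8.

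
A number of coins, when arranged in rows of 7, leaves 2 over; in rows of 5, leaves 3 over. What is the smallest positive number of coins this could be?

Since 5·3 ≡ 1 (mod 7), take x = 3 + 5·((2−3)·3 mod 7) = 3 + 5·4 = 23.
Check: 23 mod 7 = 2, 23 mod 5 = 3.

23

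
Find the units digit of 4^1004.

The units digit of 4^n cycles with period 2: 4, 6, …
1004 leaves remainder 0 on division by 2, so 4^1004 ends in 6.

6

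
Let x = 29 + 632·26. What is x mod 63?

18

632·26 = 16432.
16432 mod 63 = 52 (since 260·63 = 16380).
(29 + 52) mod 63 = 18.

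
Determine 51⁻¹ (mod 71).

71 = 1·51 + 20
51 = 2·20 + 11
20 = 1·11 + 9
11 = 1·9 + 2
9 = 4·2 + 1
2 = 2·1 + 0
Back-substituting gives 51·39 ≡ 1 (mod 71).

39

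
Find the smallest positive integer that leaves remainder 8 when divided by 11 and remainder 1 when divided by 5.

x ≡ 1 (mod 5) gives x ∈ {1, 6, 11, 16, 21, 26, 31, 36, …}.
The first of these with x mod 11 = 8 is 41.

41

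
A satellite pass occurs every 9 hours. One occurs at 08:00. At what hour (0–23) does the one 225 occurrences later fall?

225·9 = 2025.
2025 mod 24 = 9 (since 84·24 = 2016).
(8 + 9) mod 24 = 17.

17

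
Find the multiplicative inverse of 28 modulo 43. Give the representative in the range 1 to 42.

20

28·20 = 560 = 13·43 + 1, so 28⁻¹ ≡ 20 (mod 43).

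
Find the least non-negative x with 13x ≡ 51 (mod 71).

64

13⁻¹ ≡ 11 (mod 71) because 13·11 = 143 = 2·71 + 1.
So x ≡ 11·51 = 561 ≡ 64 (mod 71).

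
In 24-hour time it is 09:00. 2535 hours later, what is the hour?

0

2535 = 105·24 + 15, so 2535 mod 24 = 15.
(9 + 15) mod 24 = 0.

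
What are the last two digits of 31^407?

By repeated squaring mod 100: 31^1≡31, 31^2≡61, 31^4≡21, 31^8≡41, 31^16≡81, 31^32≡61, 31^64≡21, 31^128≡41, 31^256≡81.
407 = 1 + 2 + 4 + 16 + 128 + 256, so 31^407 ≡ 31·61·21·81·41·81 ≡ 11 (mod 100).

11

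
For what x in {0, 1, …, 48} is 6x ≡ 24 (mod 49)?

6⁻¹ ≡ 41 (mod 49) because 6·41 = 246 = 5·49 + 1.
Multiplying both sides by 41: x ≡ 41·24 = 984 ≡ 4 (mod 49).

4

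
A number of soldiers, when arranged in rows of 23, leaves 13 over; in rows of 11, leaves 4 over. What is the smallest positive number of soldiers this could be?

x ≡ 4 (mod 11) gives x ∈ {4, 15, 26, 37, 48, 59}.
The first of these with x mod 23 = 13 is 59.

59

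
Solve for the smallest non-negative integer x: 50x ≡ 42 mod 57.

51

The inverse of 50 mod 57 is 8 (since 50·8 = 400 ≡ 1).
So x ≡ 8·42 = 336 ≡ 51 (mod 57).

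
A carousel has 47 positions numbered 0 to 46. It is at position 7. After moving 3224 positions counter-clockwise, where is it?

3224 mod 47 = 28 (since 68·47 = 3196).
(7 − 28) mod 47 = 26.

26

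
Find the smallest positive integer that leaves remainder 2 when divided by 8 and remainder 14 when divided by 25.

114

Since 25·1 ≡ 1 (mod 8), take x = 14 + 25·((2−14)·1 mod 8) = 14 + 25·4 = 114.
Check: 114 mod 8 = 2, 114 mod 25 = 14.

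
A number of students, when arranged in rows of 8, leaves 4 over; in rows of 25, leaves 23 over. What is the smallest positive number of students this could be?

x ≡ 4 (mod 8) gives x ∈ {4, 12, 20, 28, 36, 44, 52, 60, …}.
The first of these with x mod 25 = 23 is 148.

148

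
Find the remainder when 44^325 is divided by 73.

Square-and-reduce mod 73: 44^1≡44, 44^2≡38, 44^4≡57, 44^8≡37, 44^16≡55, 44^32≡32, 44^64≡2, 44^128≡4, 44^256≡16.
325 = 1 + 4 + 64 + 256, so 44^325 ≡ 44·57·2·16 ≡ 29 (mod 73).

29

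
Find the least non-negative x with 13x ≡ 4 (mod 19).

13⁻¹ ≡ 3 (mod 19) because 13·3 = 39 = 2·19 + 1.
Multiplying both sides by 3: x ≡ 3·4 = 12 ≡ 12 (mod 19).

12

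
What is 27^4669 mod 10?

The units digit of 27^n cycles with period 4: 7, 9, 3, 1, …
4669 leaves remainder 1 on division by 4, so 27^4669 ends in 7.

7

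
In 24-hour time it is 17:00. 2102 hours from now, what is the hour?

7

Dividing 2102 by 24 gives quotient 87 and remainder 14.
(17 + 14) mod 24 = 7.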